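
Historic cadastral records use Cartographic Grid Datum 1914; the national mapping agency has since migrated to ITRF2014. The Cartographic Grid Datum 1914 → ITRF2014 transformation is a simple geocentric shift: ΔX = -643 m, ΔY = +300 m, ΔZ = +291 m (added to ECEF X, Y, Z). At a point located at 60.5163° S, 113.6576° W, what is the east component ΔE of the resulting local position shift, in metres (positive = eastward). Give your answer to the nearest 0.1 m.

ΔE = -709.3 m

At φ = -60.5163°, λ = -113.6576°: sin φ = -0.870496, cos φ = 0.492176, sin λ = -0.915960, cos λ = -0.401270.
ΔE = −sin λ·ΔX + cos λ·ΔY = −(-0.915960)·(-643) + (-0.401270)·(300) = -709.34 m.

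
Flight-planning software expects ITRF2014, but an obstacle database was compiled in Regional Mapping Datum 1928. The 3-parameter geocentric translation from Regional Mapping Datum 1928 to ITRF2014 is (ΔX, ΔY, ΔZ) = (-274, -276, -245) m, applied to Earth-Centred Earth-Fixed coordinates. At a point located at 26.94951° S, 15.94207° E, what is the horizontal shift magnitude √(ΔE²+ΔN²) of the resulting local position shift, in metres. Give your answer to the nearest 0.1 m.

The local east axis at (φ, λ) is (−sin λ, cos λ, 0), so ΔE = −sin(15.94207°)·(-274) + cos(15.94207°)·(-276) = -190.13 m.
The local north axis is (−sin φ cos λ, −sin φ sin λ, cos φ), giving ΔN = -119.402 − 34.356 − 218.395 = -372.15 m.
Horizontal magnitude = √(ΔE² + ΔN²) = √((-190.13)² + (-372.15)²) = 417.91 m.

417.9 m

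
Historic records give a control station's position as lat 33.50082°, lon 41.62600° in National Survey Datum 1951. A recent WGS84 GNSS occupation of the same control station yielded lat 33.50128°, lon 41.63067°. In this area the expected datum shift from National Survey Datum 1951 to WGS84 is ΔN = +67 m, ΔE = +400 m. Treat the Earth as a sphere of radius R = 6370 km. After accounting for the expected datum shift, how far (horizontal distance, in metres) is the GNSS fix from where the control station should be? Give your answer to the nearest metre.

37 m

Observed coordinate differences: Δφ = +0.00046°, Δλ = +0.00467°.
Converting to metres (1° lat = 111177 m, cos φ = 0.833878): observed ΔN = 51.1 m, observed ΔE = 432.9 m.
Subtracting the expected shift leaves a residual of 51.1 − (67) = -15.9 m north and 432.9 − (400) = 32.9 m east.
Residual distance = √((-15.9)² + 32.9²) = 36.6 m.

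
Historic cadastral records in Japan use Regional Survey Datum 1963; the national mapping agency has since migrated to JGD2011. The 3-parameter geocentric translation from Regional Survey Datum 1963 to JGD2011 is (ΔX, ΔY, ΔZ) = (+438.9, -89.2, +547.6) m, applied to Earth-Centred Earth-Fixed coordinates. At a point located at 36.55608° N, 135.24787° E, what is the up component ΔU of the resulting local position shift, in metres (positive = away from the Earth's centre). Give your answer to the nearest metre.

The local up (radial) axis is (cos φ cos λ, cos φ sin λ, sin φ), giving ΔU = -250.372 − 50.446 + 326.156 = 25.34 m.

ΔU = 25 m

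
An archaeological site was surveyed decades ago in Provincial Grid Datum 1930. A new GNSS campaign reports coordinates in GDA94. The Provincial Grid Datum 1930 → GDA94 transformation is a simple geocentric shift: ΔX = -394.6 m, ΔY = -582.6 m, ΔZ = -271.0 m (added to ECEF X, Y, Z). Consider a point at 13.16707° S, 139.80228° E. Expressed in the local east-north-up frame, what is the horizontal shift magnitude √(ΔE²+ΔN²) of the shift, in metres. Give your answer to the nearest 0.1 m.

754.0 m

The local east axis at (φ, λ) is (−sin λ, cos λ, 0), so ΔE = −sin(139.80228°)·(-394.6) + cos(139.80228°)·(-582.6) = 699.69 m.
The local north axis is (−sin φ cos λ, −sin φ sin λ, cos φ), giving ΔN = 68.657 − 85.655 − 263.875 = -280.87 m.
Horizontal magnitude = √(ΔE² + ΔN²) = √(699.69² + (-280.87)²) = 753.96 m.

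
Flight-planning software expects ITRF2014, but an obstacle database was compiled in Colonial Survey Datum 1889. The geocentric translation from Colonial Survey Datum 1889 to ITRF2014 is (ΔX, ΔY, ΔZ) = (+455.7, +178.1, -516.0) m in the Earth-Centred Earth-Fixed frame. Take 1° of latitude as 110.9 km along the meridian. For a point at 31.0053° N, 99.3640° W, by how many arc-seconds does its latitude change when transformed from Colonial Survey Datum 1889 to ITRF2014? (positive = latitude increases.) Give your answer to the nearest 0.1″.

sin φ = 0.515117, cos φ = 0.857120, sin λ = -0.986675, cos λ = -0.162706.
North component: ΔN = −sin φ cos λ·ΔX − sin φ sin λ·ΔY + cos φ·ΔZ = −(0.515117)(-0.162706)(455.7) − (0.515117)(-0.986675)(178.1) + (0.857120)(-516.0) = -313.56 m.
1° of latitude spans 110900 m, so Δφ = -313.56 / 110900 × 3600 = -10.179″.

Δφ = -10.2″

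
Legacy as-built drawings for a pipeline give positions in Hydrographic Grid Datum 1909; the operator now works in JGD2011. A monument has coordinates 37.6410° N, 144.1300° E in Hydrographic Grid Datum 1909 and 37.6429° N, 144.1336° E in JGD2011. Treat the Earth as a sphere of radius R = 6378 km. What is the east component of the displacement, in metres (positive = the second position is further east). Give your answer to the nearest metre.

ΔE = 317 m

Δφ = 37.6429° − 37.6410° = +0.0019°; Δλ = 144.1336° − 144.1300° = +0.0036°.
1° along a meridian = πR/180 = 111317 m.
ΔN = Δφ × 111317 = 211.5 m; ΔE = Δλ × 111317 × cos(37.6410°) = +0.0036 × 111317 × 0.791853 = 317.3 m.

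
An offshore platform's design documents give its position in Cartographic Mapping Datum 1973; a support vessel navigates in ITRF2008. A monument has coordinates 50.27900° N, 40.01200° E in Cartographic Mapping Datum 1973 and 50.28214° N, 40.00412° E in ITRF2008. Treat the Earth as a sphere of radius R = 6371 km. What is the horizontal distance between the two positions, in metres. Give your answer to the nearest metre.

660 m

Δφ = 50.28214° − 50.27900° = +0.00314°; Δλ = 40.00412° − 40.01200° = -0.00788°.
1° along a meridian = πR/180 = 111195 m.
ΔN = Δφ × 111195 = 349.2 m; ΔE = Δλ × 111195 × cos(50.27900°) = -0.00788 × 111195 × 0.639050 = -559.9 m.
Distance = √(ΔE² + ΔN²) = √((-559.9)² + 349.2²) = 659.9 m.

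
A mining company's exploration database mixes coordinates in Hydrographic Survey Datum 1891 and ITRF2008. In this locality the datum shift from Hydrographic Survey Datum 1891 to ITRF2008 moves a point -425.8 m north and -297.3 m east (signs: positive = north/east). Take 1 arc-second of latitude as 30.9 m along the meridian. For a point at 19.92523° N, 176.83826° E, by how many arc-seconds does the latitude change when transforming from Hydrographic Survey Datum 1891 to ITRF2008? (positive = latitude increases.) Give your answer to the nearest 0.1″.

Δφ = -13.8″

1″ of latitude = 30.90 m, so Δφ = -425.8 / 30.90 = -13.780″.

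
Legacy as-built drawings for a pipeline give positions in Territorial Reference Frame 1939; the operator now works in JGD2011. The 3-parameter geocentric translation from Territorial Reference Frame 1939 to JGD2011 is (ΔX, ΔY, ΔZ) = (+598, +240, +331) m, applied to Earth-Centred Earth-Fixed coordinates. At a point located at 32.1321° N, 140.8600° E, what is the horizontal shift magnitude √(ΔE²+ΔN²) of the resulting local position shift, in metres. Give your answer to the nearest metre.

719 m

The local east axis at (φ, λ) is (−sin λ, cos λ, 0), so ΔE = −sin(140.8600°)·598 + cos(140.8600°)·240 = -563.61 m.
The local north axis is (−sin φ cos λ, −sin φ sin λ, cos φ), giving ΔN = 246.689 − 80.575 + 280.299 = 446.41 m.
Horizontal magnitude = √(ΔE² + ΔN²) = √((-563.61)² + 446.41²) = 718.99 m.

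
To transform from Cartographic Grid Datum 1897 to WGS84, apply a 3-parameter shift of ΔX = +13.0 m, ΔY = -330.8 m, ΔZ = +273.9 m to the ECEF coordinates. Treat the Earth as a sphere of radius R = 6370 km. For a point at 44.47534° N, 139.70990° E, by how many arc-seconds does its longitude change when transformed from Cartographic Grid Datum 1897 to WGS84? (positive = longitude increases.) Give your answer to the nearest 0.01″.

sin φ = 0.700602, cos φ = 0.713552, sin λ = 0.646658, cos λ = -0.762780.
East component: ΔE = −sin λ·ΔX + cos λ·ΔY = −(0.646658)(13.0) + (-0.762780)(-330.8) = 243.92 m.
1° of latitude spans πR/180 = 111177 m; at latitude φ, 1° of longitude spans that × cos φ = 79330.9 m, so Δλ = 243.92 / 79330.9 × 3600 = 11.069″.

Δλ = 11.07″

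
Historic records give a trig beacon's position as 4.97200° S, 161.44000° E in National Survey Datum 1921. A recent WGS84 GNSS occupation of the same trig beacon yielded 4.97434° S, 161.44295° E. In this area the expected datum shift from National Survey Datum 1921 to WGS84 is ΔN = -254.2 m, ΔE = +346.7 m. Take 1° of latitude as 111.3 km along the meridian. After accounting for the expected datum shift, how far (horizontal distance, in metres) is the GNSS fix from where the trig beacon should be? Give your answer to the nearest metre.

21 m

Observed coordinate differences: Δφ = -0.00234°, Δλ = +0.00295°.
Converting to metres (1° lat = 111300 m, cos φ = 0.996237): observed ΔN = -260.4 m, observed ΔE = 327.1 m.
Subtracting the expected shift leaves a residual of -260.4 − (-254.2) = -6.2 m north and 327.1 − (346.7) = -19.6 m east.
Residual distance = √((-6.2)² + (-19.6)²) = 20.6 m.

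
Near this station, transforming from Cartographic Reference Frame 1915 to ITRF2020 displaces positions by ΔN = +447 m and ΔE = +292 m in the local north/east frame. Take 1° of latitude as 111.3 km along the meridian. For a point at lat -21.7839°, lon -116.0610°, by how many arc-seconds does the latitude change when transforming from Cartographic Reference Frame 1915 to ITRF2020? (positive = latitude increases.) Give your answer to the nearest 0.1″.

Δφ = 14.5″

1° of latitude = 111.3 km, so Δφ = 447.0 / 111300 = 0.0040162° = 14.458″.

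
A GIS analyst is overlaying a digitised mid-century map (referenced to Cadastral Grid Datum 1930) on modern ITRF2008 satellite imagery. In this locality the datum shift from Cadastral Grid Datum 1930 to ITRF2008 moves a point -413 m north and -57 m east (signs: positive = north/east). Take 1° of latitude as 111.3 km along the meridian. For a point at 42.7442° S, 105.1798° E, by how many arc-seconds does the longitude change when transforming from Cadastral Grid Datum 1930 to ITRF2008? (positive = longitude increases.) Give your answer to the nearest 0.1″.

At latitude -42.7442°, cos φ = 0.734391.
1° of longitude at this latitude = 111.3 × cos φ = 81.74 km, so Δλ = -57.0 / 81737.7 = -0.0006974° = -2.510″.

Δλ = -2.5″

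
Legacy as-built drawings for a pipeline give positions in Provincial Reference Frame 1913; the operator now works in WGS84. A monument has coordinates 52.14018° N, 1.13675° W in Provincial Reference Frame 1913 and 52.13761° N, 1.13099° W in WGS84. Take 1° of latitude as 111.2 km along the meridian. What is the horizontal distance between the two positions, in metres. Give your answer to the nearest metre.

Δφ = 52.13761° − 52.14018° = -0.00257°; Δλ = -1.13099° − -1.13675° = +0.00576°.
ΔN = Δφ × 111200 = -285.8 m; ΔE = Δλ × 111200 × cos(52.14018°) = +0.00576 × 111200 × 0.613732 = 393.1 m.
Distance = √(ΔE² + ΔN²) = √(393.1² + (-285.8)²) = 486.0 m.

486 m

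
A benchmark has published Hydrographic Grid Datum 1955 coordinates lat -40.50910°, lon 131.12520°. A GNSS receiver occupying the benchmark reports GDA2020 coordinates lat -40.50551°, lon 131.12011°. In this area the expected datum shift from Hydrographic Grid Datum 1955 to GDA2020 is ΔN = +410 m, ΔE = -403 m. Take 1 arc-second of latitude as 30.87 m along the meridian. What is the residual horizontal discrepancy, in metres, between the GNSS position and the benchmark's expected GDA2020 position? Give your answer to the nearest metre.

Observed coordinate differences: Δφ = +0.00359°, Δλ = -0.00509°.
Converting to metres (1° lat = 111132 m, cos φ = 0.760303): observed ΔN = 399.0 m, observed ΔE = -430.1 m.
Subtracting the expected shift leaves a residual of 399.0 − (410) = -11.0 m north and -430.1 − (-403) = -27.1 m east.
Residual distance = √((-11.0)² + (-27.1)²) = 29.2 m.

29 m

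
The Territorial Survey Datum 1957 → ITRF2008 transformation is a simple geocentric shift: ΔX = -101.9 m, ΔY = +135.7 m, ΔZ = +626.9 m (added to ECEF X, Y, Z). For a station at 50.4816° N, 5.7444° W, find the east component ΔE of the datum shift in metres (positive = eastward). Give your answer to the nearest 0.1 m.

At φ = 50.4816°, λ = -5.7444°: sin φ = 0.771420, cos φ = 0.636326, sin λ = -0.100091, cos λ = 0.994978.
ΔE = −sin λ·ΔX + cos λ·ΔY = −(-0.100091)·(-101.9) + (0.994978)·(135.7) = 124.82 m.

ΔE = 124.8 m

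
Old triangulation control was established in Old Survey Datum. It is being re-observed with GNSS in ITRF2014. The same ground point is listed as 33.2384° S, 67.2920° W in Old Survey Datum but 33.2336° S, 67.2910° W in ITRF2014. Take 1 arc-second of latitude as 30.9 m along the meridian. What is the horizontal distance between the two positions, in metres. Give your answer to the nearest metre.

Δφ = -33.2336° − -33.2384° = +0.0048°; Δλ = -67.2910° − -67.2920° = +0.0010°.
1° of latitude = 3600 × 30.90 = 111240 m.
ΔN = Δφ × 111240 = 534.0 m; ΔE = Δλ × 111240 × cos(-33.2384°) = +0.0010 × 111240 × 0.836397 = 93.0 m.
Distance = √(ΔE² + ΔN²) = √(93.0² + 534.0²) = 542.0 m.

542 m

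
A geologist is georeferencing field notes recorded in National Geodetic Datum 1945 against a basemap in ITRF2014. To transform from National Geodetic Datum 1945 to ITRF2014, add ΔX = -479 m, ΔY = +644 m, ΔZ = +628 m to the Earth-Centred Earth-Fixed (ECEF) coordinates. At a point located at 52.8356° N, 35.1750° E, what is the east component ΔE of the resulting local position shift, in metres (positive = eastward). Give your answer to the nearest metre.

At φ = 52.8356°, λ = 35.1750°: sin φ = 0.796905, cos φ = 0.604104, sin λ = 0.576076, cos λ = 0.817396.
ΔE = −sin λ·ΔX + cos λ·ΔY = −(0.576076)·(-479) + (0.817396)·(644) = 802.34 m.

ΔE = 802 m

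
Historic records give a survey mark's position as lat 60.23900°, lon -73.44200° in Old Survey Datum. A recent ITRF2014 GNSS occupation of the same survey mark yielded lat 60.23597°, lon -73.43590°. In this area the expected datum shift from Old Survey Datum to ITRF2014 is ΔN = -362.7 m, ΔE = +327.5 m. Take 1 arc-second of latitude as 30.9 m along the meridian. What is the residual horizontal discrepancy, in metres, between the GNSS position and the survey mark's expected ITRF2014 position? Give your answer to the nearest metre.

27 m

Observed coordinate differences: Δφ = -0.00303°, Δλ = +0.00610°.
Converting to metres (1° lat = 111240 m, cos φ = 0.496383): observed ΔN = -337.1 m, observed ΔE = 336.8 m.
Subtracting the expected shift leaves a residual of -337.1 − (-362.7) = 25.6 m north and 336.8 − (327.5) = 9.3 m east.
Residual distance = √(25.6² + 9.3²) = 27.3 m.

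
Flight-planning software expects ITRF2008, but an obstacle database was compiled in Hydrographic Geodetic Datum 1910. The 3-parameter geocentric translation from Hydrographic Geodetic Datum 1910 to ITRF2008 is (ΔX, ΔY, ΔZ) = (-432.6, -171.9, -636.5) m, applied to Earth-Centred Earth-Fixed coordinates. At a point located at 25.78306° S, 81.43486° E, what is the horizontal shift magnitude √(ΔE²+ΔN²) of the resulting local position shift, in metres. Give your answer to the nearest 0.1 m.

At φ = -25.78306°, λ = 81.43486°: sin φ = -0.434965, cos φ = 0.900447, sin λ = 0.988847, cos λ = 0.148934.
ΔE = −sin λ·ΔX + cos λ·ΔY = −(0.988847)·(-432.6) + (0.148934)·(-171.9) = 402.17 m.
ΔN = −sin φ cos λ·ΔX − sin φ sin λ·ΔY + cos φ·ΔZ = −(-0.434965)(0.148934)(-432.6) − (-0.434965)(0.988847)(-171.9) + (0.900447)(-636.5) = -675.10 m.
Horizontal magnitude = √(ΔE² + ΔN²) = √(402.17² + (-675.10)²) = 785.81 m.

785.8 m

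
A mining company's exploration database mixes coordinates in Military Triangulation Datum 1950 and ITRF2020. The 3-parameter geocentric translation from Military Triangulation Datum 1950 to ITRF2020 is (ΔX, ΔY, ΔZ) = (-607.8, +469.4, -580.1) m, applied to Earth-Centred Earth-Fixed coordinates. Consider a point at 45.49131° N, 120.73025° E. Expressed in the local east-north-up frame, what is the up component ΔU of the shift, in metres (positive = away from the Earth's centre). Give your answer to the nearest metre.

ΔU = 87 m

At φ = 45.49131°, λ = 120.73025°: sin φ = 0.713144, cos φ = 0.701017, sin λ = 0.859583, cos λ = -0.510997.
ΔU = cos φ cos λ·ΔX + cos φ sin λ·ΔY + sin φ·ΔZ = (0.701017)(-0.510997)(-607.8) + (0.701017)(0.859583)(469.4) + (0.713144)(-580.1) = 86.88 m.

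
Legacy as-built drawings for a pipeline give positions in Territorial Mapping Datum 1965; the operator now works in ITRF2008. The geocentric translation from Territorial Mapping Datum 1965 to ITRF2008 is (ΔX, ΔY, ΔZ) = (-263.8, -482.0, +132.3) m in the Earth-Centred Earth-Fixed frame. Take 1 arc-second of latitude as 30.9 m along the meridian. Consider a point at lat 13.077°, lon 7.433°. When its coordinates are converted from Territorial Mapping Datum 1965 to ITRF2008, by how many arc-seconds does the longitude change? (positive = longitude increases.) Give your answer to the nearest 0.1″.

Δλ = -14.7″

sin φ = 0.226260, cos φ = 0.974067, sin λ = 0.129367, cos λ = 0.991597.
East component: ΔE = −sin λ·ΔX + cos λ·ΔY = −(0.129367)(-263.8) + (0.991597)(-482.0) = -443.82 m.
1° of latitude spans 3600 × 30.90 = 111240 m; at latitude φ, 1° of longitude spans that × cos φ = 108355.2 m, so Δλ = -443.82 / 108355.2 × 3600 = -14.746″.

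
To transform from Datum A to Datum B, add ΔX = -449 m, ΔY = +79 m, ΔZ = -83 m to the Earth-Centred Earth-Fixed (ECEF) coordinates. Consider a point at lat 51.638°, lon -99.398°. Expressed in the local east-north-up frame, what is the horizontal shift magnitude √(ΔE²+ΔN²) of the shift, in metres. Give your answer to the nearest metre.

The local east axis at (φ, λ) is (−sin λ, cos λ, 0), so ΔE = −sin(-99.398°)·(-449) + cos(-99.398°)·79 = -455.87 m.
The local north axis is (−sin φ cos λ, −sin φ sin λ, cos φ), giving ΔN = -57.489 + 61.113 − 51.512 = -47.89 m.
Horizontal magnitude = √(ΔE² + ΔN²) = √((-455.87)² + (-47.89)²) = 458.38 m.

458 m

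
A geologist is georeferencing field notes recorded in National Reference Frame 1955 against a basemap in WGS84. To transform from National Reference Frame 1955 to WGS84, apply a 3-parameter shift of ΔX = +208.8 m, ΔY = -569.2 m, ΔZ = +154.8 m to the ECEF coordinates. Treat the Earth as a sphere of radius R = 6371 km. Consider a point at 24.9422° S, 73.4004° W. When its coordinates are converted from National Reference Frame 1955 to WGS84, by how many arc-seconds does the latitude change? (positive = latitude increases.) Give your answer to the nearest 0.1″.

sin φ = -0.421704, cos φ = 0.906734, sin λ = -0.958325, cos λ = 0.285682.
North component: ΔN = −sin φ cos λ·ΔX − sin φ sin λ·ΔY + cos φ·ΔZ = −(-0.421704)(0.285682)(208.8) − (-0.421704)(-0.958325)(-569.2) + (0.906734)(154.8) = 395.55 m.
1° of latitude spans πR/180 = 111195 m, so Δφ = 395.55 / 111195 × 3600 = 12.806″.

Δφ = 12.8″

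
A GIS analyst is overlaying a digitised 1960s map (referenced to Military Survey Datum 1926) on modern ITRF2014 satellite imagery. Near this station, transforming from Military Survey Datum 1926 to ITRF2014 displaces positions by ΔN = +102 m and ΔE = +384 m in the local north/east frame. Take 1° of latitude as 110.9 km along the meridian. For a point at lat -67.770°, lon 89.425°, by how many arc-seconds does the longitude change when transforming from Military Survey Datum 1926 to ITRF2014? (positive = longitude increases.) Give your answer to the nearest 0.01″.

At latitude -67.770°, cos φ = 0.378326.
1° of longitude at this latitude = 110.9 × cos φ = 41.96 km, so Δλ = 384.0 / 41956.3 = 0.0091524° = 32.949″.

Δλ = 32.95″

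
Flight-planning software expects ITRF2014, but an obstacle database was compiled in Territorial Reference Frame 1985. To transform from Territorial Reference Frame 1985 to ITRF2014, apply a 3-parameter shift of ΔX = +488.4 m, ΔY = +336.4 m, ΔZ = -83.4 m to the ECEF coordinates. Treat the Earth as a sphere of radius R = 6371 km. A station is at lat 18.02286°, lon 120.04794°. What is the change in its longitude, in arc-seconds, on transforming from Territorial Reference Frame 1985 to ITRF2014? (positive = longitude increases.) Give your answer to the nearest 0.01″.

sin φ = 0.309396, cos φ = 0.950933, sin λ = 0.865607, cos λ = -0.500724.
East component: ΔE = −sin λ·ΔX + cos λ·ΔY = −(0.865607)(488.4) + (-0.500724)(336.4) = -591.21 m.
1° of latitude spans πR/180 = 111195 m; at latitude φ, 1° of longitude spans that × cos φ = 105738.9 m, so Δλ = -591.21 / 105738.9 × 3600 = -20.128″.

Δλ = -20.13″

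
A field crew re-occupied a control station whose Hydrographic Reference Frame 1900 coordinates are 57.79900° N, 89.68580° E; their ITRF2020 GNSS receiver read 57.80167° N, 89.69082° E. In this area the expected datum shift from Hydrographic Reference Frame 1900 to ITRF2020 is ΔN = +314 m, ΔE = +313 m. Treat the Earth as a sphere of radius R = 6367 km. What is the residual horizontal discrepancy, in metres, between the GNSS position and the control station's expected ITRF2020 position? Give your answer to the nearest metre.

Observed coordinate differences: Δφ = +0.00267°, Δλ = +0.00502°.
Converting to metres (1° lat = 111125 m, cos φ = 0.532891): observed ΔN = 296.7 m, observed ΔE = 297.3 m.
Subtracting the expected shift leaves a residual of 296.7 − (314) = -17.3 m north and 297.3 − (313) = -15.7 m east.
Residual distance = √((-17.3)² + (-15.7)²) = 23.4 m.

23 m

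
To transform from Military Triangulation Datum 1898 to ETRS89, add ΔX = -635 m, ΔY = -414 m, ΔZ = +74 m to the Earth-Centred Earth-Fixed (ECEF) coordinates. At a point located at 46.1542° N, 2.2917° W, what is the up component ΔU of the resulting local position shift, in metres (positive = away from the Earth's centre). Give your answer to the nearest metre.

ΔU = -375 m

The local up (radial) axis is (cos φ cos λ, cos φ sin λ, sin φ), giving ΔU = -439.525 + 11.468 + 53.369 = -374.69 m.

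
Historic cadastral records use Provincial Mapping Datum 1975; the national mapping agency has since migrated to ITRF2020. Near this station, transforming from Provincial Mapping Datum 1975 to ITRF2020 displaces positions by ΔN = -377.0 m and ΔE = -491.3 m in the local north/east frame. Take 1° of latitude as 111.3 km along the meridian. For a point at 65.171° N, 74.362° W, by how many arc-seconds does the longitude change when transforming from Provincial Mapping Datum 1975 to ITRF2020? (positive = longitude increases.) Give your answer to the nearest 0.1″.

At latitude 65.171°, cos φ = 0.419911.
1° of longitude at this latitude = 111.3 × cos φ = 46.74 km, so Δλ = -491.3 / 46736.1 = -0.0105122° = -37.844″.

Δλ = -37.8″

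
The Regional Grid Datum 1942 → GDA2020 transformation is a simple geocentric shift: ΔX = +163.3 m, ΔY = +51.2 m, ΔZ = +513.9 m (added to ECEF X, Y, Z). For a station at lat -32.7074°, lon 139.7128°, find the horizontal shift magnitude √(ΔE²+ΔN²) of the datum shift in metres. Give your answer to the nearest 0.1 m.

409.4 m

At φ = -32.7074°, λ = 139.7128°: sin φ = -0.540349, cos φ = 0.841441, sin λ = 0.646619, cos λ = -0.762813.
ΔE = −sin λ·ΔX + cos λ·ΔY = −(0.646619)·(163.3) + (-0.762813)·(51.2) = -144.65 m.
ΔN = −sin φ cos λ·ΔX − sin φ sin λ·ΔY + cos φ·ΔZ = −(-0.540349)(-0.762813)(163.3) − (-0.540349)(0.646619)(51.2) + (0.841441)(513.9) = 383.00 m.
Horizontal magnitude = √(ΔE² + ΔN²) = √((-144.65)² + 383.00²) = 409.40 m.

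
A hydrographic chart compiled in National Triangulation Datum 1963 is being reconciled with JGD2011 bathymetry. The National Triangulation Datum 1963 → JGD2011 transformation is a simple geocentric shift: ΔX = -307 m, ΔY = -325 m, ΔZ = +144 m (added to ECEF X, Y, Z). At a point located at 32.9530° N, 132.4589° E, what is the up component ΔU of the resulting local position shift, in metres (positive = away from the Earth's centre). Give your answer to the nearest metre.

ΔU = 51 m

The local up (radial) axis is (cos φ cos λ, cos φ sin λ, sin φ), giving ΔU = 173.902 − 201.197 + 78.329 = 51.03 m.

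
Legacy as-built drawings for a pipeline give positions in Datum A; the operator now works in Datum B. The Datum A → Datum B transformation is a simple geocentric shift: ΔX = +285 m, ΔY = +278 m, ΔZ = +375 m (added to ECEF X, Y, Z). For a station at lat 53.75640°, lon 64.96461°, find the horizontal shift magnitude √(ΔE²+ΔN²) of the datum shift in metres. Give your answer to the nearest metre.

At φ = 53.75640°, λ = 64.96461°: sin φ = 0.806511, cos φ = 0.591220, sin λ = 0.906047, cos λ = 0.423178.
ΔE = −sin λ·ΔX + cos λ·ΔY = −(0.906047)·(285) + (0.423178)·(278) = -140.58 m.
ΔN = −sin φ cos λ·ΔX − sin φ sin λ·ΔY + cos φ·ΔZ = −(0.806511)(0.423178)(285) − (0.806511)(0.906047)(278) + (0.591220)(375) = -78.71 m.
Horizontal magnitude = √(ΔE² + ΔN²) = √((-140.58)² + (-78.71)²) = 161.11 m.

161 m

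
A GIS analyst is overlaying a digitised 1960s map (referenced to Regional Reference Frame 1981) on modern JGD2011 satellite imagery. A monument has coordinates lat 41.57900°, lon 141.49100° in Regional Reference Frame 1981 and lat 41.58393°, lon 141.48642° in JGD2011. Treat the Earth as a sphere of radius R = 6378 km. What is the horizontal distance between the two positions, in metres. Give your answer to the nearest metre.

Δφ = 41.58393° − 41.57900° = +0.00493°; Δλ = 141.48642° − 141.49100° = -0.00458°.
1° along a meridian = πR/180 = 111317 m.
ΔN = Δφ × 111317 = 548.8 m; ΔE = Δλ × 111317 × cos(41.57900°) = -0.00458 × 111317 × 0.748041 = -381.4 m.
Distance = √(ΔE² + ΔN²) = √((-381.4)² + 548.8²) = 668.3 m.

668 m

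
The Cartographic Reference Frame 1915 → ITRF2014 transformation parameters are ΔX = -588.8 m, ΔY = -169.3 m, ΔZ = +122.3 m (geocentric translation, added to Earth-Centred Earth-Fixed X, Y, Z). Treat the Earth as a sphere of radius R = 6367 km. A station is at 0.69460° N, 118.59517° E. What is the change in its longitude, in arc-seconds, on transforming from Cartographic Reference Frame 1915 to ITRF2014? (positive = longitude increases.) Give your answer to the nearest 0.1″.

sin φ = 0.012123, cos φ = 0.999927, sin λ = 0.878023, cos λ = -0.478618.
East component: ΔE = −sin λ·ΔX + cos λ·ΔY = −(0.878023)(-588.8) + (-0.478618)(-169.3) = 598.01 m.
1° of latitude spans πR/180 = 111125 m; at latitude φ, 1° of longitude spans that × cos φ = 111116.9 m, so Δλ = 598.01 / 111116.9 × 3600 = 19.375″.

Δλ = 19.4″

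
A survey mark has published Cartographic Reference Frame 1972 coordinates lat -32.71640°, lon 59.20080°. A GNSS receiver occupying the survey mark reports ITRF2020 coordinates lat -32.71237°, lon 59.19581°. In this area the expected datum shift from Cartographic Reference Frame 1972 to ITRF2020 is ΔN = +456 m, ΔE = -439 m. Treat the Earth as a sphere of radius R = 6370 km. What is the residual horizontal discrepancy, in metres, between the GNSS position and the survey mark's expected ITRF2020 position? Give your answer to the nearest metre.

29 m

Observed coordinate differences: Δφ = +0.00403°, Δλ = -0.00499°.
Converting to metres (1° lat = 111177 m, cos φ = 0.841356): observed ΔN = 448.0 m, observed ΔE = -466.8 m.
Subtracting the expected shift leaves a residual of 448.0 − (456) = -8.0 m north and -466.8 − (-439) = -27.8 m east.
Residual distance = √((-8.0)² + (-27.8)²) = 28.9 m.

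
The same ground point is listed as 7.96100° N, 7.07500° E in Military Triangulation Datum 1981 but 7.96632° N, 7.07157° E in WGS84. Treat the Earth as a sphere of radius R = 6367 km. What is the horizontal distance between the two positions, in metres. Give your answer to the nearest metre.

701 m

Δφ = 7.96632° − 7.96100° = +0.00532°; Δλ = 7.07157° − 7.07500° = -0.00343°.
1° along a meridian = πR/180 = 111125 m.
ΔN = Δφ × 111125 = 591.2 m; ΔE = Δλ × 111125 × cos(7.96100°) = -0.00343 × 111125 × 0.990363 = -377.5 m.
Distance = √(ΔE² + ΔN²) = √((-377.5)² + 591.2²) = 701.4 m.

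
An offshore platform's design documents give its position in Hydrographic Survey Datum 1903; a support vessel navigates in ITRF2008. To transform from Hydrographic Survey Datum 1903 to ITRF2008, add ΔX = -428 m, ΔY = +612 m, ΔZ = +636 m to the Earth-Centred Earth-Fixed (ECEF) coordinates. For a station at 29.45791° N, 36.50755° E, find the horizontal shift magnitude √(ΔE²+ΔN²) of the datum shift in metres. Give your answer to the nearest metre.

At φ = 29.45791°, λ = 36.50755°: sin φ = 0.491784, cos φ = 0.870717, sin λ = 0.594929, cos λ = 0.803778.
ΔE = −sin λ·ΔX + cos λ·ΔY = −(0.594929)·(-428) + (0.803778)·(612) = 746.54 m.
ΔN = −sin φ cos λ·ΔX − sin φ sin λ·ΔY + cos φ·ΔZ = −(0.491784)(0.803778)(-428) − (0.491784)(0.594929)(612) + (0.870717)(636) = 543.90 m.
Horizontal magnitude = √(ΔE² + ΔN²) = √(746.54² + 543.90²) = 923.66 m.

924 m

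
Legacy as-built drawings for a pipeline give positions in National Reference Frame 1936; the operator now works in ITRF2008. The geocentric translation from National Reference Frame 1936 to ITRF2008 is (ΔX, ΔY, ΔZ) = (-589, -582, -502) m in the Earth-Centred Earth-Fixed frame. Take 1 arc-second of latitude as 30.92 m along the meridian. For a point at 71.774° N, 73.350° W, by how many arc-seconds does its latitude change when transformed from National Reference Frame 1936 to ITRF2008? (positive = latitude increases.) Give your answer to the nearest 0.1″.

Δφ = -17.0″

sin φ = 0.949830, cos φ = 0.312766, sin λ = -0.958073, cos λ = 0.286525.
North component: ΔN = −sin φ cos λ·ΔX − sin φ sin λ·ΔY + cos φ·ΔZ = −(0.949830)(0.286525)(-589) − (0.949830)(-0.958073)(-582) + (0.312766)(-502) = -526.34 m.
1° of latitude spans 3600 × 30.92 = 111312 m, so Δφ = -526.34 / 111312 × 3600 = -17.023″.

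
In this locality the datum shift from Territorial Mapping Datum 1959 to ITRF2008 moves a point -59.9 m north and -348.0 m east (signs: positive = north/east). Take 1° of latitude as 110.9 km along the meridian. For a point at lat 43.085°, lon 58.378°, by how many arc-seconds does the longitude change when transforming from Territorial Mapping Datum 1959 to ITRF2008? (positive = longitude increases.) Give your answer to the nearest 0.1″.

At latitude 43.085°, cos φ = 0.730341.
1° of longitude at this latitude = 110.9 × cos φ = 80.99 km, so Δλ = -348.0 / 80994.8 = -0.0042966° = -15.468″.

Δλ = -15.5″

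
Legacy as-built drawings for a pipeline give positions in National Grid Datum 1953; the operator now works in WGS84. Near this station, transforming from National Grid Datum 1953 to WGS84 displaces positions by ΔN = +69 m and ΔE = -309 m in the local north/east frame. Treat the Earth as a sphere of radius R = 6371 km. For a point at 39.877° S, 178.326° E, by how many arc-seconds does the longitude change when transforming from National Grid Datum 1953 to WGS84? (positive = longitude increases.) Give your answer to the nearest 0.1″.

At latitude -39.877°, cos φ = 0.767423.
One radian of longitude at latitude φ spans R cos φ, so Δλ = ΔE / (R cos φ) = -309.0 / (6371000 × 0.767423) = -6.3200e-05 rad = -13.036″.

Δλ = -13.0″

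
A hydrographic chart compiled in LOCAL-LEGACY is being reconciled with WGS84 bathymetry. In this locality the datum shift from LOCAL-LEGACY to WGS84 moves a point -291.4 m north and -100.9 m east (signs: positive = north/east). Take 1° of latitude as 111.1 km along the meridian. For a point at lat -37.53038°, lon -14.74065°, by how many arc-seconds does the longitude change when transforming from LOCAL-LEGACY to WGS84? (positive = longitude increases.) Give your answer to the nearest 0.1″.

Δλ = -4.1″

At latitude -37.53038°, cos φ = 0.793030.
1° of longitude at this latitude = 111.1 × cos φ = 88.11 km, so Δλ = -100.9 / 88105.7 = -0.0011452° = -4.123″.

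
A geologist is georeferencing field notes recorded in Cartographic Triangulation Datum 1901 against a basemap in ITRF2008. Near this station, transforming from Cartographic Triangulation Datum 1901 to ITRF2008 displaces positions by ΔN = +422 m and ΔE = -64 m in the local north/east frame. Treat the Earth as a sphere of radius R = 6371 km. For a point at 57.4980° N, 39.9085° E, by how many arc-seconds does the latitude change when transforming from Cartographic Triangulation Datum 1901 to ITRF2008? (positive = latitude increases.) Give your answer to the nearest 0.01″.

Δφ = 13.66″

On a sphere of radius R, 1 rad of latitude = R, so Δφ = ΔN / R = 422.0 / 6371000 = 6.6238e-05 rad = 13.662″.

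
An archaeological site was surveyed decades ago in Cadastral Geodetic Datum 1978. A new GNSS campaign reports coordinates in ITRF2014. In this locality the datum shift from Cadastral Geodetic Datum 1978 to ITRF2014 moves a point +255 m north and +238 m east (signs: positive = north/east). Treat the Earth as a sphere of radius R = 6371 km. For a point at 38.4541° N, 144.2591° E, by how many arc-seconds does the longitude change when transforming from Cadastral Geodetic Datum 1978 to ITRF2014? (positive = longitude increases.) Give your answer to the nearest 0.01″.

At latitude 38.4541°, cos φ = 0.783107.
One radian of longitude at latitude φ spans R cos φ, so Δλ = ΔE / (R cos φ) = 238.0 / (6371000 × 0.783107) = 4.7703e-05 rad = 9.840″.

Δλ = 9.84″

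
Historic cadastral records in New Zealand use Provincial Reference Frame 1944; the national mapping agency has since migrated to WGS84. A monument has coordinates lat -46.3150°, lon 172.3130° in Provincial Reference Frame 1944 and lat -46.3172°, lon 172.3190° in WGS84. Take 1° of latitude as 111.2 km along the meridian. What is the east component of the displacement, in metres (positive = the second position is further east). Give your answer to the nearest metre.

Δφ = -46.3172° − -46.3150° = -0.0022°; Δλ = 172.3190° − 172.3130° = +0.0060°.
ΔN = Δφ × 111200 = -244.6 m; ΔE = Δλ × 111200 × cos(-46.3150°) = +0.0060 × 111200 × 0.690693 = 460.8 m.

ΔE = 461 m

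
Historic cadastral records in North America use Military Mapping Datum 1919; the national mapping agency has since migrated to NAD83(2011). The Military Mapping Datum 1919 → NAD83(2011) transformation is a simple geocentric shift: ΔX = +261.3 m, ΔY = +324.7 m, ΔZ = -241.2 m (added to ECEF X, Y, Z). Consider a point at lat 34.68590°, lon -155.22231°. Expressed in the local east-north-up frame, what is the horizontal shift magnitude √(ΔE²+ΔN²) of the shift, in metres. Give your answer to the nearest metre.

186 m

At φ = 34.68590°, λ = -155.22231°: sin φ = 0.569077, cos φ = 0.822284, sin λ = -0.419099, cos λ = -0.907941.
ΔE = −sin λ·ΔX + cos λ·ΔY = −(-0.419099)·(261.3) + (-0.907941)·(324.7) = -185.30 m.
ΔN = −sin φ cos λ·ΔX − sin φ sin λ·ΔY + cos φ·ΔZ = −(0.569077)(-0.907941)(261.3) − (0.569077)(-0.419099)(324.7) + (0.822284)(-241.2) = 14.12 m.
Horizontal magnitude = √(ΔE² + ΔN²) = √((-185.30)² + 14.12²) = 185.83 m.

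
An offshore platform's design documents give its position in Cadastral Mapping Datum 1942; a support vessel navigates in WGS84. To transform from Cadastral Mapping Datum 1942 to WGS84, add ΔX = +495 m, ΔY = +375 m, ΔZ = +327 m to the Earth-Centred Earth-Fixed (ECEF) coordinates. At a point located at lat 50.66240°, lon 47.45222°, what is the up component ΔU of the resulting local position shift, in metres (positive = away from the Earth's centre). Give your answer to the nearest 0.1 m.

ΔU = 640.2 m

The local up (radial) axis is (cos φ cos λ, cos φ sin λ, sin φ), giving ΔU = 212.176 + 175.123 + 252.910 = 640.21 m.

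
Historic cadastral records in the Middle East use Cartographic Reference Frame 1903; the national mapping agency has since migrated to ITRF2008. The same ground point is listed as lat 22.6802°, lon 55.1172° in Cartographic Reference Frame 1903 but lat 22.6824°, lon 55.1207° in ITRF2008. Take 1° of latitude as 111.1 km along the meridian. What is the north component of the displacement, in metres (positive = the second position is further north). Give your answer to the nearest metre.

ΔN = 244 m

Δφ = 22.6824° − 22.6802° = +0.0022°; Δλ = 55.1207° − 55.1172° = +0.0035°.
ΔN = Δφ × 111100 = 244.4 m; ΔE = Δλ × 111100 × cos(22.6802°) = +0.0035 × 111100 × 0.922671 = 358.8 m.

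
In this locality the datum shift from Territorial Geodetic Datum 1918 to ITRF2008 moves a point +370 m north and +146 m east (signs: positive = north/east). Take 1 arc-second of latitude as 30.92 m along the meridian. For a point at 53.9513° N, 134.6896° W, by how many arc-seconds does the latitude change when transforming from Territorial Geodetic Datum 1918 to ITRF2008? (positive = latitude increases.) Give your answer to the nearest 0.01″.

Δφ = 11.97″

1″ of latitude = 30.92 m, so Δφ = 370.0 / 30.92 = 11.966″.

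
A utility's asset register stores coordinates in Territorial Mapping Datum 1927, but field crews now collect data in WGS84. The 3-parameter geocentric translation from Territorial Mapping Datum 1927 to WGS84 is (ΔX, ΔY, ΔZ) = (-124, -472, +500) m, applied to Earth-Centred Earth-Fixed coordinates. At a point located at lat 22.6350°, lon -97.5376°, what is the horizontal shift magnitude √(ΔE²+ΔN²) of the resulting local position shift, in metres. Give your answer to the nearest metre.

At φ = 22.6350°, λ = -97.5376°: sin φ = 0.384859, cos φ = 0.922975, sin λ = -0.991359, cos λ = -0.131177.
ΔE = −sin λ·ΔX + cos λ·ΔY = −(-0.991359)·(-124) + (-0.131177)·(-472) = -61.01 m.
ΔN = −sin φ cos λ·ΔX − sin φ sin λ·ΔY + cos φ·ΔZ = −(0.384859)(-0.131177)(-124) − (0.384859)(-0.991359)(-472) + (0.922975)(500) = 275.14 m.
Horizontal magnitude = √(ΔE² + ΔN²) = √((-61.01)² + 275.14²) = 281.83 m.

282 m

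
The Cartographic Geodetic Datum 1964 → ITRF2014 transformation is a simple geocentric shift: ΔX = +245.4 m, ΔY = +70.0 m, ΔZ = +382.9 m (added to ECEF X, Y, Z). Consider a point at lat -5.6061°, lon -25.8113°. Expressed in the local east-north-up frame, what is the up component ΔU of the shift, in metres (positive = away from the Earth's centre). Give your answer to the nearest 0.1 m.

At φ = -5.6061°, λ = -25.8113°: sin φ = -0.097689, cos φ = 0.995217, sin λ = -0.435409, cos λ = 0.900233.
ΔU = cos φ cos λ·ΔX + cos φ sin λ·ΔY + sin φ·ΔZ = (0.995217)(0.900233)(245.4) + (0.995217)(-0.435409)(70.0) + (-0.097689)(382.9) = 152.12 m.

ΔU = 152.1 m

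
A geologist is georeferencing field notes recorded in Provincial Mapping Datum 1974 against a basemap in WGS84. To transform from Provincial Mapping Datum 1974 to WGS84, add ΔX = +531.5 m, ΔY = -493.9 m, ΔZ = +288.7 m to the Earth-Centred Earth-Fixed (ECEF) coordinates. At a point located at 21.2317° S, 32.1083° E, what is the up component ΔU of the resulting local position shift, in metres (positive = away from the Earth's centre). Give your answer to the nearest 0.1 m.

ΔU = 70.4 m

The local up (radial) axis is (cos φ cos λ, cos φ sin λ, sin φ), giving ΔU = 419.646 − 244.700 − 104.550 = 70.40 m.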